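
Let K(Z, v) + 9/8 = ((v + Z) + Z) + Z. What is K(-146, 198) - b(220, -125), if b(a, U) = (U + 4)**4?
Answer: -1714872977/8 ≈ -2.1436e+8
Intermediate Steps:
b(a, U) = (4 + U)**4
K(Z, v) = -9/8 + v + 3*Z (K(Z, v) = -9/8 + (((v + Z) + Z) + Z) = -9/8 + (((Z + v) + Z) + Z) = -9/8 + ((v + 2*Z) + Z) = -9/8 + (v + 3*Z) = -9/8 + v + 3*Z)
K(-146, 198) - b(220, -125) = (-9/8 + 198 + 3*(-146)) - (4 - 125)**4 = (-9/8 + 198 - 438) - 1*(-121)**4 = -1929/8 - 1*214358881 = -1929/8 - 214358881 = -1714872977/8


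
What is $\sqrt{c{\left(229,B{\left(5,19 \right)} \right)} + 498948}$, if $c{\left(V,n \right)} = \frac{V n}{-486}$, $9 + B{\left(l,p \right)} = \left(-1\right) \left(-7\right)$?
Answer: $\frac{\sqrt{363733779}}{27} \approx 706.36$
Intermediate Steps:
$B{\left(l,p \right)} = -2$ ($B{\left(l,p \right)} = -9 - -7 = -9 + 7 = -2$)
$c{\left(V,n \right)} = - \frac{V n}{486}$ ($c{\left(V,n \right)} = V n \left(- \frac{1}{486}\right) = - \frac{V n}{486}$)
$\sqrt{c{\left(229,B{\left(5,19 \right)} \right)} + 498948} = \sqrt{\left(- \frac{1}{486}\right) 229 \left(-2\right) + 498948} = \sqrt{\frac{229}{243} + 498948} = \sqrt{\frac{121244593}{243}} = \frac{\sqrt{363733779}}{27}$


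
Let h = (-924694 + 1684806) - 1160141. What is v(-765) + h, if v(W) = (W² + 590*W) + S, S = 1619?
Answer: -264535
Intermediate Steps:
v(W) = 1619 + W² + 590*W (v(W) = (W² + 590*W) + 1619 = 1619 + W² + 590*W)
h = -400029 (h = 760112 - 1160141 = -400029)
v(-765) + h = (1619 + (-765)² + 590*(-765)) - 400029 = (1619 + 585225 - 451350) - 400029 = 135494 - 400029 = -264535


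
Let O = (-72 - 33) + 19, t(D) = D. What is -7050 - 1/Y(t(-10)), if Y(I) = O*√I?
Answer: -7050 - I*√10/860 ≈ -7050.0 - 0.0036771*I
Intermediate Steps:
O = -86 (O = -105 + 19 = -86)
Y(I) = -86*√I
-7050 - 1/Y(t(-10)) = -7050 - 1/((-86*I*√10)) = -7050 - I*√10/860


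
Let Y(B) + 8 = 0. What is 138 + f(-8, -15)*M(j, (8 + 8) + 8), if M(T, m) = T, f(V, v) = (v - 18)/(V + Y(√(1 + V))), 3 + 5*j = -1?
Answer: 2727/20 ≈ 136.35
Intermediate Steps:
j = -⅘ (j = -⅗ + (⅕)*(-1) = -⅗ - ⅕ = -⅘ ≈ -0.80000)
Y(B) = -8 (Y(B) = -8 + 0 = -8)
f(V, v) = (-18 + v)/(-8 + V) (f(V, v) = (v - 18)/(V - 8) = (-18 + v)/(-8 + V))
138 + f(-8, -15)*M(j, (8 + 8) + 8) = 138 + ((-18 - 15)/(-8 - 8))*(-⅘) = 138 + (-33/(-16))*(-⅘) = 138 - 1/16*(-33)*(-⅘) = 138 + (33/16)*(-⅘) = 138 - 33/20 = 2727/20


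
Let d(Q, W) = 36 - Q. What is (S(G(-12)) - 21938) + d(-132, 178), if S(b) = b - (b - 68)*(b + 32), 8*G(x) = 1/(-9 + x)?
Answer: -553027273/28224 ≈ -19594.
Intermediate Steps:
G(x) = 1/(8*(-9 + x))
S(b) = b - (-68 + b)*(32 + b)
(S(G(-12)) - 21938) + d(-132, 178) = ((2176 - (1/(8*(-9 - 12)))² + 37*(1/(8*(-9 - 12)))) - 21938) + (36 - 1*(-132)) = ((2176 - ((⅛)/(-21))² + 37*((⅛)/(-21))) - 21938) + (36 + 132) = ((2176 - ((⅛)*(-1/21))² + 37*((⅛)*(-1/21))) - 21938) + 168 = ((2176 - (-1/168)² + 37*(-1/168)) - 21938) + 168 = ((2176 - 1*1/28224 - 37/168) - 21938) + 168 = ((2176 - 1/28224 - 37/168) - 21938) + 168 = (61409207/28224 - 21938) + 168 = -557768905/28224 + 168 = -553027273/28224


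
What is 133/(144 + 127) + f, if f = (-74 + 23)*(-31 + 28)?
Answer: 41596/271 ≈ 153.49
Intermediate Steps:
f = 153 (f = -51*(-3) = 153)
133/(144 + 127) + f = 133/(144 + 127) + 153 = 133/271 + 153 = 41596/271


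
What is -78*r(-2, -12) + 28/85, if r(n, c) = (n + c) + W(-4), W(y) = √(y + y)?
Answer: 92848/85 - 156*I*√2 ≈ 1092.3 - 220.62*I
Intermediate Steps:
W(y) = √2*√y (W(y) = √(2*y) = √2*√y)
r(n, c) = c + n + 2*I*√2 (r(n, c) = (n + c) + √2*√(-4) = (c + n) + √2*(2*I) = (c + n) + 2*I*√2 = c + n + 2*I*√2)
-78*r(-2, -12) + 28/85 = -78*(-12 - 2 + 2*I*√2) + 28/85 = -78*(-14 + 2*I*√2) + 28*(1/85) = (1092 - 156*I*√2) + 28/85 = 92848/85 - 156*I*√2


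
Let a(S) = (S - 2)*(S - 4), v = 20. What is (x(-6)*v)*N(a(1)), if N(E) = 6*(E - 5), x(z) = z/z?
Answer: -240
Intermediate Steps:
x(z) = 1
a(S) = (-4 + S)*(-2 + S) (a(S) = (-2 + S)*(-4 + S) = (-4 + S)*(-2 + S))
N(E) = -30 + 6*E (N(E) = 6*(-5 + E) = -30 + 6*E)
(x(-6)*v)*N(a(1)) = (1*20)*(-30 + 6*(8 + 1² - 6*1)) = 20*(-30 + 6*(8 + 1 - 6)) = 20*(-30 + 6*3) = 20*(-30 + 18) = 20*(-12) = -240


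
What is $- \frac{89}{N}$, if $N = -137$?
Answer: $\frac{89}{137} \approx 0.64964$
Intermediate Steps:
$- \frac{89}{N} = - \frac{89}{-137} = \left(-89\right) \left(- \frac{1}{137}\right) = \frac{89}{137}$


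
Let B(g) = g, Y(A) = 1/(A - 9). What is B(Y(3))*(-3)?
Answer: ½ ≈ 0.50000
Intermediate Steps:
Y(A) = 1/(-9 + A)
B(Y(3))*(-3) = -3/(-9 + 3) = -3/(-6) = -⅙*(-3) = ½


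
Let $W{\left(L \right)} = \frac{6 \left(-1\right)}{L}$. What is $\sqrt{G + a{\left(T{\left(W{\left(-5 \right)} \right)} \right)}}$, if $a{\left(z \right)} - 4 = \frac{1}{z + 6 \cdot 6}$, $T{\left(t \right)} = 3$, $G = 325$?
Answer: $\frac{4 \sqrt{31278}}{39} \approx 18.139$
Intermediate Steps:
$W{\left(L \right)} = - \frac{6}{L}$
$a{\left(z \right)} = 4 + \frac{1}{36 + z}$ ($a{\left(z \right)} = 4 + \frac{1}{z + 6 \cdot 6} = 4 + \frac{1}{z + 36} = 4 + \frac{1}{36 + z}$)
$\sqrt{G + a{\left(T{\left(W{\left(-5 \right)} \right)} \right)}} = \sqrt{325 + \frac{145 + 4 \cdot 3}{36 + 3}} = \sqrt{325 + \frac{145 + 12}{39}} = \sqrt{325 + \frac{1}{39} \cdot 157} = \sqrt{325 + \frac{157}{39}} = \sqrt{\frac{12832}{39}} = \frac{4 \sqrt{31278}}{39}$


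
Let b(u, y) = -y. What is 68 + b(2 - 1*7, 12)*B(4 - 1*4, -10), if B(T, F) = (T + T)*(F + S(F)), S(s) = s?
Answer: 68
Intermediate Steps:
B(T, F) = 4*F*T (B(T, F) = (T + T)*(F + F) = (2*T)*(2*F) = 4*F*T)
68 + b(2 - 1*7, 12)*B(4 - 1*4, -10) = 68 + (-1*12)*(4*(-10)*(4 - 1*4)) = 68 - 48*(-10)*(4 - 4) = 68 - 48*(-10)*0 = 68 - 12*0 = 68 + 0 = 68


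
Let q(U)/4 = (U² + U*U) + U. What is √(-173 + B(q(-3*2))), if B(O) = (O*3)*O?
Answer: √208915 ≈ 457.07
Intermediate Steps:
q(U) = 4*U + 8*U² (q(U) = 4*((U² + U*U) + U) = 4*((U² + U²) + U) = 4*(2*U² + U) = 4*(U + 2*U²) = 4*U + 8*U²)
B(O) = 3*O² (B(O) = (3*O)*O = 3*O²)
√(-173 + B(q(-3*2))) = √(-173 + 3*(4*(-3*2)*(1 + 2*(-3*2)))²) = √(-173 + 3*(4*(-6)*(1 + 2*(-6)))²) = √(-173 + 3*(4*(-6)*(1 - 12))²) = √(-173 + 3*(4*(-6)*(-11))²) = √(-173 + 3*264²) = √(-173 + 3*69696) = √(-173 + 209088) = √208915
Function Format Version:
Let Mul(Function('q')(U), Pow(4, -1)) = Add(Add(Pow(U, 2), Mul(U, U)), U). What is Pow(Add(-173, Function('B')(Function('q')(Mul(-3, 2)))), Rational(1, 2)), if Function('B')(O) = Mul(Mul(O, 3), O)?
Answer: Pow(208915, Rational(1, 2)) ≈ 457.07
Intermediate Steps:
Function('q')(U) = Add(Mul(4, U), Mul(8, Pow(U, 2))) (Function('q')(U) = Mul(4, Add(Add(Pow(U, 2), Mul(U, U)), U)) = Mul(4, Add(Add(Pow(U, 2), Pow(U, 2)), U)) = Mul(4, Add(Mul(2, Pow(U, 2)), U)) = Mul(4, Add(U, Mul(2, Pow(U, 2)))) = Add(Mul(4, U), Mul(8, Pow(U, 2))))
Function('B')(O) = Mul(3, Pow(O, 2)) (Function('B')(O) = Mul(Mul(3, O), O) = Mul(3, Pow(O, 2)))
Pow(Add(-173, Function('B')(Function('q')(Mul(-3, 2)))), Rational(1, 2)) = Pow(Add(-173, Mul(3, Pow(Mul(4, Mul(-3, 2), Add(1, Mul(2, Mul(-3, 2)))), 2))), Rational(1, 2)) = Pow(Add(-173, Mul(3, Pow(Mul(4, -6, Add(1, Mul(2, -6))), 2))), Rational(1, 2)) = Pow(Add(-173, Mul(3, Pow(Mul(4, -6, Add(1, -12)), 2))), Rational(1, 2)) = Pow(Add(-173, Mul(3, Pow(Mul(4, -6, -11), 2))), Rational(1, 2)) = Pow(Add(-173, Mul(3, Pow(264, 2))), Rational(1, 2)) = Pow(Add(-173, Mul(3, 69696)), Rational(1, 2)) = Pow(Add(-173, 209088), Rational(1, 2)) = Pow(208915, Rational(1, 2))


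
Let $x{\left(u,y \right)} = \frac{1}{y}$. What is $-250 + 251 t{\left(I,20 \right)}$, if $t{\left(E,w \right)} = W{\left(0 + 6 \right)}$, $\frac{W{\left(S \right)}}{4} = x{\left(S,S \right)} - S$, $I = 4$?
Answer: $- \frac{18320}{3} \approx -6106.7$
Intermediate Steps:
$W{\left(S \right)} = - 4 S + \frac{4}{S}$ ($W{\left(S \right)} = 4 \left(\frac{1}{S} - S\right) = - 4 S + \frac{4}{S}$)
$t{\left(E,w \right)} = - \frac{70}{3}$ ($t{\left(E,w \right)} = - 4 \left(0 + 6\right) + \frac{4}{0 + 6} = \left(-4\right) 6 + \frac{4}{6} = -24 + 4 \cdot \frac{1}{6} = -24 + \frac{2}{3} = - \frac{70}{3}$)
$-250 + 251 t{\left(I,20 \right)} = -250 + 251 \left(- \frac{70}{3}\right) = -250 - \frac{17570}{3} = - \frac{18320}{3}$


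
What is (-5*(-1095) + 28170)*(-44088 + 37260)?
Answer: -229728060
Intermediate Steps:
(-5*(-1095) + 28170)*(-44088 + 37260) = (5475 + 28170)*(-6828) = 33645*(-6828) = -229728060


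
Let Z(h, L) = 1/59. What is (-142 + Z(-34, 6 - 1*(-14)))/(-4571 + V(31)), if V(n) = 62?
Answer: 8377/266031 ≈ 0.031489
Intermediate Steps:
Z(h, L) = 1/59
(-142 + Z(-34, 6 - 1*(-14)))/(-4571 + V(31)) = (-142 + 1/59)/(-4571 + 62) = -8377/59/(-4509) = -8377/59*(-1/4509) = 8377/266031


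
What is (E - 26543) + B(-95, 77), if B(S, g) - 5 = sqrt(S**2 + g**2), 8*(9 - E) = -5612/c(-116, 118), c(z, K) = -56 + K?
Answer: -3288193/124 + sqrt(14954) ≈ -26395.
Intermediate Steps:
E = 2519/124 (E = 9 - (-1403)/(2*(-56 + 118)) = 9 - (-1403)/(2*62) = 9 - 1/8*(-2806/31) = 9 + 1403/124 = 2519/124 ≈ 20.315)
B(S, g) = 5 + sqrt(S**2 + g**2)
(E - 26543) + B(-95, 77) = (2519/124 - 26543) + (5 + sqrt((-95)**2 + 77**2)) = -3288813/124 + (5 + sqrt(9025 + 5929)) = -3288813/124 + (5 + sqrt(14954)) = -3288193/124 + sqrt(14954)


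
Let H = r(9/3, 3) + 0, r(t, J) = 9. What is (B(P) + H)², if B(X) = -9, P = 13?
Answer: 0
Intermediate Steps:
H = 9 (H = 9 + 0 = 9)
(B(P) + H)² = (-9 + 9)² = 0² = 0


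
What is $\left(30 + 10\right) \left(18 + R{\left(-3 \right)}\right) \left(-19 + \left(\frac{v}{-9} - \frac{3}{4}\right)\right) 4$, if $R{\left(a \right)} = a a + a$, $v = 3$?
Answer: $-77120$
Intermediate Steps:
$R{\left(a \right)} = a + a^{2}$ ($R{\left(a \right)} = a^{2} + a = a + a^{2}$)
$\left(30 + 10\right) \left(18 + R{\left(-3 \right)}\right) \left(-19 + \left(\frac{v}{-9} - \frac{3}{4}\right)\right) 4 = \left(30 + 10\right) \left(18 - 3 \left(1 - 3\right)\right) \left(-19 + \left(\frac{3}{-9} - \frac{3}{4}\right)\right) 4 = 40 \left(18 - -6\right) \left(-19 + \left(3 \left(- \frac{1}{9}\right) - \frac{3}{4}\right)\right) 4 = 40 \left(18 + 6\right) \left(-19 - \frac{13}{12}\right) 4 = 40 \cdot 24 \left(-19 - \frac{13}{12}\right) 4 = 40 \cdot 24 \left(- \frac{241}{12}\right) 4 = 40 \left(-482\right) 4 = \left(-19280\right) 4 = -77120$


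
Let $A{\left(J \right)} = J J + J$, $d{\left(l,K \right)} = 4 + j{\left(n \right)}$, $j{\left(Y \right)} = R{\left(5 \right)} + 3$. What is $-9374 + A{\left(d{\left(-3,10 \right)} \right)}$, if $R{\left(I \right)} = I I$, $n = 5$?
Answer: $-8318$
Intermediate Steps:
$R{\left(I \right)} = I^{2}$
$j{\left(Y \right)} = 28$ ($j{\left(Y \right)} = 5^{2} + 3 = 25 + 3 = 28$)
$d{\left(l,K \right)} = 32$ ($d{\left(l,K \right)} = 4 + 28 = 32$)
$A{\left(J \right)} = J + J^{2}$ ($A{\left(J \right)} = J^{2} + J = J + J^{2}$)
$-9374 + A{\left(d{\left(-3,10 \right)} \right)} = -9374 + 32 \left(1 + 32\right) = -9374 + 32 \cdot 33 = -9374 + 1056 = -8318$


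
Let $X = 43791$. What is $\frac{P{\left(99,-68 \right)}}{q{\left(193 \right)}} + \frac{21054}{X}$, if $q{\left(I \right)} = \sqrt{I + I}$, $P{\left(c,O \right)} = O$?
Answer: $\frac{638}{1327} - \frac{34 \sqrt{386}}{193} \approx -2.9803$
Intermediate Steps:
$q{\left(I \right)} = \sqrt{2} \sqrt{I}$ ($q{\left(I \right)} = \sqrt{2 I} = \sqrt{2} \sqrt{I}$)
$\frac{P{\left(99,-68 \right)}}{q{\left(193 \right)}} + \frac{21054}{X} = - \frac{68}{\sqrt{2} \sqrt{193}} + \frac{21054}{43791} = - \frac{68}{\sqrt{386}} + 21054 \cdot \frac{1}{43791} = - 68 \frac{\sqrt{386}}{386} + \frac{638}{1327} = - \frac{34 \sqrt{386}}{193} + \frac{638}{1327} = \frac{638}{1327} - \frac{34 \sqrt{386}}{193}$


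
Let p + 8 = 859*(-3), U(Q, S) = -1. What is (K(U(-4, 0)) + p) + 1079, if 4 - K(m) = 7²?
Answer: -1551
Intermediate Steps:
p = -2585 (p = -8 + 859*(-3) = -8 - 2577 = -2585)
K(m) = -45 (K(m) = 4 - 1*7² = 4 - 1*49 = 4 - 49 = -45)
(K(U(-4, 0)) + p) + 1079 = (-45 - 2585) + 1079 = -2630 + 1079 = -1551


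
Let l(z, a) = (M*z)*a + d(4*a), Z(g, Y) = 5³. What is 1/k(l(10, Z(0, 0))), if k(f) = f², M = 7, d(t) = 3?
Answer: 1/76615009 ≈ 1.3052e-8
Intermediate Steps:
Z(g, Y) = 125
l(z, a) = 3 + 7*a*z (l(z, a) = (7*z)*a + 3 = 7*a*z + 3 = 3 + 7*a*z)
1/k(l(10, Z(0, 0))) = 1/((3 + 7*125*10)²) = 1/((3 + 8750)²) = 1/(8753²) = 1/76615009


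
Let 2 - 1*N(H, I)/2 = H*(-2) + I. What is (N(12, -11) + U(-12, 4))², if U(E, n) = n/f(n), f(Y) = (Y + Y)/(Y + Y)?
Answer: 6084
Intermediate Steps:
N(H, I) = 4 - 2*I + 4*H (N(H, I) = 4 - 2*(H*(-2) + I) = 4 - 2*(-2*H + I) = 4 - 2*(I - 2*H) = 4 + (-2*I + 4*H) = 4 - 2*I + 4*H)
f(Y) = 1 (f(Y) = (2*Y)/((2*Y)) = (2*Y)*(1/(2*Y)) = 1)
U(E, n) = n (U(E, n) = n/1 = n*1 = n)
(N(12, -11) + U(-12, 4))² = ((4 - 2*(-11) + 4*12) + 4)² = ((4 + 22 + 48) + 4)² = (74 + 4)² = 78² = 6084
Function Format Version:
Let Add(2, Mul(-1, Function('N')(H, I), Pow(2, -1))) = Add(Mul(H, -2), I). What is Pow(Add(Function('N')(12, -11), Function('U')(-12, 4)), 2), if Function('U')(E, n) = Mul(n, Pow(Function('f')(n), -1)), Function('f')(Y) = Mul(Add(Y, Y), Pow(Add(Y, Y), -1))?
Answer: 6084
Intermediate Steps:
Function('N')(H, I) = Add(4, Mul(-2, I), Mul(4, H)) (Function('N')(H, I) = Add(4, Mul(-2, Add(Mul(H, -2), I))) = Add(4, Mul(-2, Add(Mul(-2, H), I))) = Add(4, Mul(-2, Add(I, Mul(-2, H)))) = Add(4, Add(Mul(-2, I), Mul(4, H))) = Add(4, Mul(-2, I), Mul(4, H)))
Function('f')(Y) = 1 (Function('f')(Y) = Mul(Mul(2, Y), Pow(Mul(2, Y), -1)) = Mul(Mul(2, Y), Mul(Rational(1, 2), Pow(Y, -1))) = 1)
Function('U')(E, n) = n (Function('U')(E, n) = Mul(n, Pow(1, -1)) = Mul(n, 1) = n)
Pow(Add(Function('N')(12, -11), Function('U')(-12, 4)), 2) = Pow(Add(Add(4, Mul(-2, -11), Mul(4, 12)), 4), 2) = Pow(Add(Add(4, 22, 48), 4), 2) = Pow(Add(74, 4), 2) = Pow(78, 2) = 6084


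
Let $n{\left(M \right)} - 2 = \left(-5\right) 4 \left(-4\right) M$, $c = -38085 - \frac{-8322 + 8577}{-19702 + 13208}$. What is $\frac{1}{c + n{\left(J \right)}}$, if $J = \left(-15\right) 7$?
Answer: $- \frac{382}{17756491} \approx -2.1513 \cdot 10^{-5}$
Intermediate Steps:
$J = -105$
$c = - \frac{14548455}{382}$ ($c = -38085 - \frac{255}{-6494} = -38085 - 255 \left(- \frac{1}{6494}\right) = -38085 - - \frac{15}{382} = -38085 + \frac{15}{382} = - \frac{14548455}{382} \approx -38085.0$)
$n{\left(M \right)} = 2 + 80 M$ ($n{\left(M \right)} = 2 + \left(-5\right) 4 \left(-4\right) M = 2 + \left(-20\right) \left(-4\right) M = 2 + 80 M$)
$\frac{1}{c + n{\left(J \right)}} = \frac{1}{- \frac{14548455}{382} + \left(2 + 80 \left(-105\right)\right)} = \frac{1}{- \frac{14548455}{382} + \left(2 - 8400\right)} = \frac{1}{- \frac{14548455}{382} - 8398} = \frac{1}{- \frac{17756491}{382}} = - \frac{382}{17756491}$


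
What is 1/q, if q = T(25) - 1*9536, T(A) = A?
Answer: -1/9511 ≈ -0.00010514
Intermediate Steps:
q = -9511 (q = 25 - 1*9536 = 25 - 9536 = -9511)
1/q = 1/(-9511) = -1/9511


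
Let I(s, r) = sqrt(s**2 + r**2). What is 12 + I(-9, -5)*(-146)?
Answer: 12 - 146*sqrt(106) ≈ -1491.2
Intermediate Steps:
I(s, r) = sqrt(r**2 + s**2)
12 + I(-9, -5)*(-146) = 12 + sqrt((-5)**2 + (-9)**2)*(-146) = 12 + sqrt(25 + 81)*(-146) = 12 + sqrt(106)*(-146) = 12 - 146*sqrt(106)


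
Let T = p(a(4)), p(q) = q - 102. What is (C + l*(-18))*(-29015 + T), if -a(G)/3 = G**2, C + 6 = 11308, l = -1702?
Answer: -1223121770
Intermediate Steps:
C = 11302 (C = -6 + 11308 = 11302)
a(G) = -3*G**2
p(q) = -102 + q
T = -150 (T = -102 - 3*4**2 = -102 - 3*16 = -102 - 48 = -150)
(C + l*(-18))*(-29015 + T) = (11302 - 1702*(-18))*(-29015 - 150) = (11302 + 30636)*(-29165) = 41938*(-29165) = -1223121770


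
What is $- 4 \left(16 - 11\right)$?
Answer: $-20$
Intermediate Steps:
$- 4 \left(16 - 11\right) = \left(-4\right) 5 = -20$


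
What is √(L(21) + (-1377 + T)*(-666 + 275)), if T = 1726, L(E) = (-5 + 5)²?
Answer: I*√136459 ≈ 369.4*I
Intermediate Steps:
L(E) = 0 (L(E) = 0² = 0)
√(L(21) + (-1377 + T)*(-666 + 275)) = √(0 + (-1377 + 1726)*(-666 + 275)) = √(0 + 349*(-391)) = √(0 - 136459) = √(-136459) = I*√136459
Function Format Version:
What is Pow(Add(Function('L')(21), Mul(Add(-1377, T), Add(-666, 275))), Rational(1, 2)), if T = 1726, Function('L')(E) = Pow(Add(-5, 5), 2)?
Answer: Mul(I, Pow(136459, Rational(1, 2))) ≈ Mul(369.40, I)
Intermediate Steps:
Function('L')(E) = 0 (Function('L')(E) = Pow(0, 2) = 0)
Pow(Add(Function('L')(21), Mul(Add(-1377, T), Add(-666, 275))), Rational(1, 2)) = Pow(Add(0, Mul(Add(-1377, 1726), Add(-666, 275))), Rational(1, 2)) = Pow(Add(0, Mul(349, -391)), Rational(1, 2)) = Pow(Add(0, -136459), Rational(1, 2)) = Pow(-136459, Rational(1, 2)) = Mul(I, Pow(136459, Rational(1, 2)))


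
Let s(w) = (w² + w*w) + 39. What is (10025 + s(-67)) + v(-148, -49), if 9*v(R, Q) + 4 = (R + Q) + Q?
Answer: 171128/9 ≈ 19014.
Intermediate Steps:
v(R, Q) = -4/9 + R/9 + 2*Q/9 (v(R, Q) = -4/9 + ((R + Q) + Q)/9 = -4/9 + ((Q + R) + Q)/9 = -4/9 + (R + 2*Q)/9 = -4/9 + (R/9 + 2*Q/9) = -4/9 + R/9 + 2*Q/9)
s(w) = 39 + 2*w² (s(w) = (w² + w²) + 39 = 2*w² + 39 = 39 + 2*w²)
(10025 + s(-67)) + v(-148, -49) = (10025 + (39 + 2*(-67)²)) + (-4/9 + (⅑)*(-148) + (2/9)*(-49)) = (10025 + (39 + 2*4489)) + (-4/9 - 148/9 - 98/9) = (10025 + (39 + 8978)) - 250/9 = (10025 + 9017) - 250/9 = 19042 - 250/9 = 171128/9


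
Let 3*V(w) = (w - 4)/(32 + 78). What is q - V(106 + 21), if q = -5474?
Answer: -602181/110 ≈ -5474.4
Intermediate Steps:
V(w) = -2/165 + w/330 (V(w) = ((w - 4)/(32 + 78))/3 = ((-4 + w)/110)/3 = ((-4 + w)*(1/110))/3 = (-2/55 + w/110)/3 = -2/165 + w/330)
q - V(106 + 21) = -5474 - (-2/165 + (106 + 21)/330) = -5474 - (-2/165 + (1/330)*127) = -5474 - (-2/165 + 127/330) = -5474 - 1*41/110 = -5474 - 41/110 = -602181/110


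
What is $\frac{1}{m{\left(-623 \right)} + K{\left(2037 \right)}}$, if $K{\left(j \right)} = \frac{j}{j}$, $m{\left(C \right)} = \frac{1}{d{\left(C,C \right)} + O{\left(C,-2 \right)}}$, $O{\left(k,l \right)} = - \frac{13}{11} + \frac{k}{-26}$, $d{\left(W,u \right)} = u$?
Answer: $\frac{171663}{171377} \approx 1.0017$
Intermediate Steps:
$O{\left(k,l \right)} = - \frac{13}{11} - \frac{k}{26}$ ($O{\left(k,l \right)} = \left(-13\right) \frac{1}{11} + k \left(- \frac{1}{26}\right) = - \frac{13}{11} - \frac{k}{26}$)
$m{\left(C \right)} = \frac{1}{- \frac{13}{11} + \frac{25 C}{26}}$ ($m{\left(C \right)} = \frac{1}{C - \left(\frac{13}{11} + \frac{C}{26}\right)} = \frac{1}{- \frac{13}{11} + \frac{25 C}{26}}$)
$K{\left(j \right)} = 1$
$\frac{1}{m{\left(-623 \right)} + K{\left(2037 \right)}} = \frac{1}{\frac{286}{-338 + 275 \left(-623\right)} + 1} = \frac{1}{\frac{286}{-338 - 171325} + 1} = \frac{1}{\frac{286}{-171663} + 1} = \frac{1}{286 \left(- \frac{1}{171663}\right) + 1} = \frac{1}{- \frac{286}{171663} + 1} = \frac{1}{\frac{171377}{171663}} = \frac{171663}{171377}$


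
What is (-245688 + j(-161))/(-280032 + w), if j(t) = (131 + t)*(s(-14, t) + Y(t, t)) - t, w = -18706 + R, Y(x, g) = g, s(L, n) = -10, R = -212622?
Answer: 14141/30080 ≈ 0.47011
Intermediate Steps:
w = -231328 (w = -18706 - 212622 = -231328)
j(t) = -t + (-10 + t)*(131 + t) (j(t) = (131 + t)*(-10 + t) - t = (-10 + t)*(131 + t) - t = -t + (-10 + t)*(131 + t))
(-245688 + j(-161))/(-280032 + w) = (-245688 + (-1310 + (-161)² + 120*(-161)))/(-280032 - 231328) = (-245688 + (-1310 + 25921 - 19320))/(-511360) = (-245688 + 5291)*(-1/511360) = -240397*(-1/511360) = 14141/30080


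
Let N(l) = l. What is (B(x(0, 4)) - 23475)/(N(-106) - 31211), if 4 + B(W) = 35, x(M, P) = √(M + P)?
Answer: 23444/31317 ≈ 0.74860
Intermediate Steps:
B(W) = 31 (B(W) = -4 + 35 = 31)
(B(x(0, 4)) - 23475)/(N(-106) - 31211) = (31 - 23475)/(-106 - 31211) = -23444/(-31317) = -23444*(-1/31317) = 23444/31317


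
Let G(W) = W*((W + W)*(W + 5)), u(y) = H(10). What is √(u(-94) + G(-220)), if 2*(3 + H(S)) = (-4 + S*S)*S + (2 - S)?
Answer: I*√20811527 ≈ 4562.0*I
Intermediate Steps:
H(S) = -2 - S/2 + S*(-4 + S²)/2 (H(S) = -3 + ((-4 + S*S)*S + (2 - S))/2 = -3 + ((-4 + S²)*S + (2 - S))/2 = -3 + (S*(-4 + S²) + (2 - S))/2 = -3 + (2 - S + S*(-4 + S²))/2 = -3 + (1 - S/2 + S*(-4 + S²)/2) = -2 - S/2 + S*(-4 + S²)/2)
u(y) = 473 (u(y) = -2 + (½)*10³ - 5/2*10 = -2 + (½)*1000 - 25 = -2 + 500 - 25 = 473)
G(W) = 2*W²*(5 + W) (G(W) = W*((2*W)*(5 + W)) = W*(2*W*(5 + W)) = 2*W²*(5 + W))
√(u(-94) + G(-220)) = √(473 + 2*(-220)²*(5 - 220)) = √(473 + 2*48400*(-215)) = √(473 - 20812000) = √(-20811527) = I*√20811527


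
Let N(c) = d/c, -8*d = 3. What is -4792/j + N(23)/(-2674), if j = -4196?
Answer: 589438315/516124784 ≈ 1.1420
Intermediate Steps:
d = -3/8 (d = -⅛*3 = -3/8 ≈ -0.37500)
N(c) = -3/(8*c)
-4792/j + N(23)/(-2674) = -4792/(-4196) - 3/8/23/(-2674) = -4792*(-1/4196) - 3/8*1/23*(-1/2674) = 1198/1049 - 3/184*(-1/2674) = 1198/1049 + 3/492016 = 589438315/516124784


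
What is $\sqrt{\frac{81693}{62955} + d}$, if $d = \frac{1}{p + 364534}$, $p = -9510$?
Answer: $\frac{\sqrt{500180135592507365}}{620848220} \approx 1.1391$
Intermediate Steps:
$d = \frac{1}{355024}$ ($d = \frac{1}{-9510 + 364534} = \frac{1}{355024} \approx 2.8167 \cdot 10^{-6}$)
$\sqrt{\frac{81693}{62955} + d} = \sqrt{\frac{81693}{62955} + \frac{1}{355024}} = \sqrt{81693 \cdot \frac{1}{62955} + \frac{1}{355024}} = \sqrt{\frac{9077}{6995} + \frac{1}{355024}} = \sqrt{\frac{3222559843}{2483392880}} = \frac{\sqrt{500180135592507365}}{620848220}$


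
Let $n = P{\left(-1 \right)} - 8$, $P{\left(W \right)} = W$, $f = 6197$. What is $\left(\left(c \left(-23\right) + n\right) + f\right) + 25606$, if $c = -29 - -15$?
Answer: $32116$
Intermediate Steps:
$c = -14$ ($c = -29 + 15 = -14$)
$n = -9$ ($n = -1 - 8 = -9$)
$\left(\left(c \left(-23\right) + n\right) + f\right) + 25606 = \left(\left(\left(-14\right) \left(-23\right) - 9\right) + 6197\right) + 25606 = \left(\left(322 - 9\right) + 6197\right) + 25606 = \left(313 + 6197\right) + 25606 = 6510 + 25606 = 32116$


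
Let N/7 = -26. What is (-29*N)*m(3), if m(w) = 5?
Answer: 26390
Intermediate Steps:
N = -182 (N = 7*(-26) = -182)
(-29*N)*m(3) = -29*(-182)*5 = 5278*5 = 26390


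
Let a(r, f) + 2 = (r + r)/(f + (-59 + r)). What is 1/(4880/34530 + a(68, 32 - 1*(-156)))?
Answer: -680241/794738 ≈ -0.85593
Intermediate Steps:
a(r, f) = -2 + 2*r/(-59 + f + r) (a(r, f) = -2 + (r + r)/(f + (-59 + r)) = -2 + (2*r)/(-59 + f + r) = -2 + 2*r/(-59 + f + r))
1/(4880/34530 + a(68, 32 - 1*(-156))) = 1/(4880/34530 + 2*(59 - (32 - 1*(-156)))/(-59 + (32 - 1*(-156)) + 68)) = 1/(4880*(1/34530) + 2*(59 - (32 + 156))/(-59 + (32 + 156) + 68)) = 1/(488/3453 + 2*(59 - 1*188)/(-59 + 188 + 68)) = 1/(488/3453 + 2*(59 - 188)/197) = 1/(488/3453 + 2*(1/197)*(-129)) = 1/(488/3453 - 258/197) = 1/(-794738/680241) = -680241/794738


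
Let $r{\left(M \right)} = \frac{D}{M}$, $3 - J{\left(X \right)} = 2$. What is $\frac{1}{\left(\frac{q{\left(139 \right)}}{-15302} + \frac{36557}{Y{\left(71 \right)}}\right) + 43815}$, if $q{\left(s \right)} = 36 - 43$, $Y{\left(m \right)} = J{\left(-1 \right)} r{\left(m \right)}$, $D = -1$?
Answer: $- \frac{2186}{5578086151} \approx -3.9189 \cdot 10^{-7}$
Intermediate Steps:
$J{\left(X \right)} = 1$ ($J{\left(X \right)} = 3 - 2 = 1$)
$r{\left(M \right)} = - \frac{1}{M}$
$Y{\left(m \right)} = - \frac{1}{m}$ ($Y{\left(m \right)} = 1 \left(- \frac{1}{m}\right) = - \frac{1}{m}$)
$q{\left(s \right)} = -7$
$\frac{1}{\left(\frac{q{\left(139 \right)}}{-15302} + \frac{36557}{Y{\left(71 \right)}}\right) + 43815} = \frac{1}{\left(- \frac{7}{-15302} + \frac{36557}{\left(-1\right) \frac{1}{71}}\right) + 43815} = \frac{1}{\left(\left(-7\right) \left(- \frac{1}{15302}\right) + \frac{36557}{\left(-1\right) \frac{1}{71}}\right) + 43815} = \frac{1}{\left(\frac{1}{2186} + \frac{36557}{- \frac{1}{71}}\right) + 43815} = \frac{1}{\left(\frac{1}{2186} + 36557 \left(-71\right)\right) + 43815} = \frac{1}{\left(\frac{1}{2186} - 2595547\right) + 43815} = \frac{1}{- \frac{5673865741}{2186} + 43815} = \frac{1}{- \frac{5578086151}{2186}} = - \frac{2186}{5578086151}$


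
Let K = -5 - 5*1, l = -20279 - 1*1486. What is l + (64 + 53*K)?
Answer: -22231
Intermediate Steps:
l = -21765 (l = -20279 - 1486 = -21765)
K = -10 (K = -5 - 5 = -10)
l + (64 + 53*K) = -21765 + (64 + 53*(-10)) = -21765 + (64 - 530) = -21765 - 466 = -22231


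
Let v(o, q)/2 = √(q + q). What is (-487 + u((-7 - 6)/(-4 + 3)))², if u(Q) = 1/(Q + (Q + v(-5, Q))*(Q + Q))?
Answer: 3926643444192/16556761 + 15852608*√26/16556761 ≈ 2.3717e+5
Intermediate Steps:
v(o, q) = 2*√2*√q (v(o, q) = 2*√(q + q) = 2*√(2*q) = 2*(√2*√q) = 2*√2*√q)
u(Q) = 1/(Q + 2*Q*(Q + 2*√2*√Q)) (u(Q) = 1/(Q + (Q + 2*√2*√Q)*(Q + Q)) = 1/(Q + (Q + 2*√2*√Q)*(2*Q)) = 1/(Q + 2*Q*(Q + 2*√2*√Q)))
(-487 + u((-7 - 6)/(-4 + 3)))² = (-487 + 1/((((-7 - 6)/(-4 + 3)))*(1 + 2*((-7 - 6)/(-4 + 3)) + 4*√2*√((-7 - 6)/(-4 + 3)))))² = (-487 + 1/(((-13/(-1)))*(1 + 2*(-13/(-1)) + 4*√2*√(-13/(-1)))))² = (-487 + 1/(((-13*(-1)))*(1 + 2*(-13*(-1)) + 4*√2*√(-13*(-1)))))² = (-487 + 1/(13*(1 + 2*13 + 4*√2*√13)))² = (-487 + 1/(13*(1 + 26 + 4*√26)))² = (-487 + 1/(13*(27 + 4*√26)))²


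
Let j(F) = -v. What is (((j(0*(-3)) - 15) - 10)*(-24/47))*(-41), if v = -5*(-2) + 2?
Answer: -36408/47 ≈ -774.64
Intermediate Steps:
v = 12 (v = 10 + 2 = 12)
j(F) = -12 (j(F) = -1*12 = -12)
(((j(0*(-3)) - 15) - 10)*(-24/47))*(-41) = (((-12 - 15) - 10)*(-24/47))*(-41) = ((-27 - 10)*(-24*1/47))*(-41) = -37*(-24/47)*(-41) = (888/47)*(-41) = -36408/47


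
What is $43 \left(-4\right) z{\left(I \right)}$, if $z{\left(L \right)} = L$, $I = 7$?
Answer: $-1204$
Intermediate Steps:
$43 \left(-4\right) z{\left(I \right)} = 43 \left(-4\right) 7 = \left(-172\right) 7 = -1204$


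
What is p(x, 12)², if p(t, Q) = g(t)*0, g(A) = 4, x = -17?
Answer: 0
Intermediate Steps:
p(t, Q) = 0 (p(t, Q) = 4*0 = 0)
p(x, 12)² = 0² = 0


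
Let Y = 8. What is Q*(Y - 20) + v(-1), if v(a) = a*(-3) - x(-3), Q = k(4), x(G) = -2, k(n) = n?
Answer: -43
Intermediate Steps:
Q = 4
v(a) = 2 - 3*a (v(a) = a*(-3) - 1*(-2) = -3*a + 2 = 2 - 3*a)
Q*(Y - 20) + v(-1) = 4*(8 - 20) + (2 - 3*(-1)) = 4*(-12) + (2 + 3) = -48 + 5 = -43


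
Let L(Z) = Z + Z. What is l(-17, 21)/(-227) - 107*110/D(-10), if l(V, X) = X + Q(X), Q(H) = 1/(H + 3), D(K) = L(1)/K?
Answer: 320614295/5448 ≈ 58850.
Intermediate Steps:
L(Z) = 2*Z
D(K) = 2/K (D(K) = (2*1)/K = 2/K)
Q(H) = 1/(3 + H)
l(V, X) = X + 1/(3 + X)
l(-17, 21)/(-227) - 107*110/D(-10) = ((1 + 21*(3 + 21))/(3 + 21))/(-227) - 107/((2/(-10))/110) = ((1 + 21*24)/24)*(-1/227) - 107/((2*(-1/10))*(1/110)) = ((1 + 504)/24)*(-1/227) - 107/((-1/5*1/110)) = ((1/24)*505)*(-1/227) - 107/(-1/550) = (505/24)*(-1/227) - 107*(-550) = -505/5448 + 58850 = 320614295/5448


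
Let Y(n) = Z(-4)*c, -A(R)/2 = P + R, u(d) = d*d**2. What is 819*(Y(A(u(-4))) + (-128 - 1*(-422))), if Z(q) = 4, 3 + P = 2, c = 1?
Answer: 244062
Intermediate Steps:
P = -1 (P = -3 + 2 = -1)
u(d) = d**3
A(R) = 2 - 2*R (A(R) = -2*(-1 + R) = 2 - 2*R)
Y(n) = 4 (Y(n) = 4*1 = 4)
819*(Y(A(u(-4))) + (-128 - 1*(-422))) = 819*(4 + (-128 - 1*(-422))) = 819*(4 + (-128 + 422)) = 819*(4 + 294) = 819*298 = 244062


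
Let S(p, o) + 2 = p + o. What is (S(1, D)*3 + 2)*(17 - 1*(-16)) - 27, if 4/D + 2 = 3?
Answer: 336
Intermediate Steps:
D = 4 (D = 4/(-2 + 3) = 4/1 = 4*1 = 4)
S(p, o) = -2 + o + p (S(p, o) = -2 + (p + o) = -2 + (o + p) = -2 + o + p)
(S(1, D)*3 + 2)*(17 - 1*(-16)) - 27 = ((-2 + 4 + 1)*3 + 2)*(17 - 1*(-16)) - 27 = (3*3 + 2)*(17 + 16) - 27 = (9 + 2)*33 - 27 = 11*33 - 27 = 363 - 27 = 336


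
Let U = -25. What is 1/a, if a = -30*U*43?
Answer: 1/32250 ≈ 3.1008e-5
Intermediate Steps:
a = 32250 (a = -30*(-25)*43 = 750*43 = 32250)
1/a = 1/32250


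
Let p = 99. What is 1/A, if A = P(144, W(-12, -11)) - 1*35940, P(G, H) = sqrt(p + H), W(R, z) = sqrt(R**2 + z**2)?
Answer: -1/(35940 - sqrt(99 + sqrt(265))) ≈ -2.7832e-5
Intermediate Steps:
P(G, H) = sqrt(99 + H)
A = -35940 + sqrt(99 + sqrt(265)) (A = sqrt(99 + sqrt((-12)**2 + (-11)**2)) - 1*35940 = sqrt(99 + sqrt(144 + 121)) - 35940 = sqrt(99 + sqrt(265)) - 35940 = -35940 + sqrt(99 + sqrt(265)) ≈ -35929.)
1/A = 1/(-35940 + sqrt(99 + sqrt(265)))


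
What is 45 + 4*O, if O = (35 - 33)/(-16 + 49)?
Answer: 1493/33 ≈ 45.242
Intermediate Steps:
O = 2/33 ≈ 0.060606
45 + 4*O = 45 + 4*(2/33) = 45 + 8/33 = 1493/33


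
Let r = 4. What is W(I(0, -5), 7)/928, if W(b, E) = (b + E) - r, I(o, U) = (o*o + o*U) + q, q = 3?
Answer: 3/464 ≈ 0.0064655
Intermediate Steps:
I(o, U) = 3 + o² + U*o (I(o, U) = (o*o + o*U) + 3 = (o² + U*o) + 3 = 3 + o² + U*o)
W(b, E) = -4 + E + b (W(b, E) = (b + E) - 1*4 = (E + b) - 4 = -4 + E + b)
W(I(0, -5), 7)/928 = (-4 + 7 + (3 + 0² - 5*0))/928 = (-4 + 7 + (3 + 0 + 0))*(1/928) = (-4 + 7 + 3)*(1/928) = 6*(1/928) = 3/464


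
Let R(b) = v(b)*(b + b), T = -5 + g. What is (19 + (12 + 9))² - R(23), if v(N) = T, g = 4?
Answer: 1646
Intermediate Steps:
T = -1 (T = -5 + 4 = -1)
v(N) = -1
R(b) = -2*b (R(b) = -(b + b) = -2*b)
(19 + (12 + 9))² - R(23) = (19 + (12 + 9))² - (-2)*23 = (19 + 21)² - 1*(-46) = 40² + 46 = 1600 + 46 = 1646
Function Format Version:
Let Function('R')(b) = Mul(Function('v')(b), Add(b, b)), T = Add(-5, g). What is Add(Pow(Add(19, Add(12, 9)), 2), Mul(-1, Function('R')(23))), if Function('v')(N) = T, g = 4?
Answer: 1646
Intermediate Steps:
T = -1 (T = Add(-5, 4) = -1)
Function('v')(N) = -1
Function('R')(b) = Mul(-2, b) (Function('R')(b) = Mul(-1, Add(b, b)) = Mul(-1, Mul(2, b)) = Mul(-2, b))
Add(Pow(Add(19, Add(12, 9)), 2), Mul(-1, Function('R')(23))) = Add(Pow(Add(19, Add(12, 9)), 2), Mul(-1, Mul(-2, 23))) = Add(Pow(Add(19, 21), 2), Mul(-1, -46)) = Add(Pow(40, 2), 46) = Add(1600, 46) = 1646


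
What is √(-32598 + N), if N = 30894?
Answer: 2*I*√426 ≈ 41.28*I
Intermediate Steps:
√(-32598 + N) = √(-32598 + 30894) = √(-1704) = 2*I*√426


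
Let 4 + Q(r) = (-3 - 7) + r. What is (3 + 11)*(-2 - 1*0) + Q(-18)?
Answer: -60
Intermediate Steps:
Q(r) = -14 + r (Q(r) = -4 + ((-3 - 7) + r) = -4 + (-10 + r) = -14 + r)
(3 + 11)*(-2 - 1*0) + Q(-18) = (3 + 11)*(-2 - 1*0) + (-14 - 18) = 14*(-2 + 0) - 32 = 14*(-2) - 32 = -28 - 32 = -60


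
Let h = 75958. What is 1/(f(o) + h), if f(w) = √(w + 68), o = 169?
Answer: 75958/5769617527 - √237/5769617527 ≈ 1.3162e-5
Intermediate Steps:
f(w) = √(68 + w)
1/(f(o) + h) = 1/(√(68 + 169) + 75958) = 1/(√237 + 75958) = 1/(75958 + √237)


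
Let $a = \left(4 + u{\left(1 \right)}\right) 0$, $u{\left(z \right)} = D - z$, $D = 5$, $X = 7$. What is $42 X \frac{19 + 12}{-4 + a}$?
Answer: $- \frac{4557}{2} \approx -2278.5$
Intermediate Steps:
$u{\left(z \right)} = 5 - z$
$a = 0$ ($a = \left(4 + \left(5 - 1\right)\right) 0 = \left(4 + 4\right) 0 = 8 \cdot 0 = 0$)
$42 X \frac{19 + 12}{-4 + a} = 42 \cdot 7 \frac{19 + 12}{-4 + 0} = 294 \frac{31}{-4} = 294 \cdot 31 \left(- \frac{1}{4}\right) = 294 \left(- \frac{31}{4}\right) = - \frac{4557}{2}$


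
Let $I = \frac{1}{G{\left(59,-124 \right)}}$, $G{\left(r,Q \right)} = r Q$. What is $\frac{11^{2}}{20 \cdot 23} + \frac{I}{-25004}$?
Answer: $\frac{5533610351}{21036865360} \approx 0.26304$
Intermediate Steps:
$G{\left(r,Q \right)} = Q r$
$I = - \frac{1}{7316}$ ($I = \frac{1}{\left(-124\right) 59} = \frac{1}{-7316} = - \frac{1}{7316} \approx -0.00013669$)
$\frac{11^{2}}{20 \cdot 23} + \frac{I}{-25004} = \frac{11^{2}}{20 \cdot 23} - \frac{1}{7316 \left(-25004\right)} = \frac{121}{460} - - \frac{1}{182929264} = 121 \cdot \frac{1}{460} + \frac{1}{182929264} = \frac{121}{460} + \frac{1}{182929264} = \frac{5533610351}{21036865360}$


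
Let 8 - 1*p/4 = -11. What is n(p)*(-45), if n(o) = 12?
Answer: -540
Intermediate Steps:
p = 76 (p = 32 - 4*(-11) = 32 + 44 = 76)
n(p)*(-45) = 12*(-45) = -540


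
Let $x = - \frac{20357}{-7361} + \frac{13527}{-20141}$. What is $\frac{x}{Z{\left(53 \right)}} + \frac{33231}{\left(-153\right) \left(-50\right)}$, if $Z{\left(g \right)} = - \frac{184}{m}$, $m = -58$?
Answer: $\frac{75278612257}{15043816425} \approx 5.004$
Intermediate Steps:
$x = \frac{310438090}{148257901}$ ($x = \left(-20357\right) \left(- \frac{1}{7361}\right) + 13527 \left(- \frac{1}{20141}\right) = \frac{20357}{7361} - \frac{13527}{20141} = \frac{310438090}{148257901} \approx 2.0939$)
$Z{\left(g \right)} = \frac{92}{29}$ ($Z{\left(g \right)} = - \frac{184}{-58} = \left(-184\right) \left(- \frac{1}{58}\right) = \frac{92}{29}$)
$\frac{x}{Z{\left(53 \right)}} + \frac{33231}{\left(-153\right) \left(-50\right)} = \frac{310438090}{148257901 \cdot \frac{92}{29}} + \frac{33231}{\left(-153\right) \left(-50\right)} = \frac{310438090}{148257901} \cdot \frac{29}{92} + \frac{33231}{7650} = \frac{4501352305}{6819863446} + 33231 \cdot \frac{1}{7650} = \frac{4501352305}{6819863446} + \frac{11077}{2550} = \frac{75278612257}{15043816425}$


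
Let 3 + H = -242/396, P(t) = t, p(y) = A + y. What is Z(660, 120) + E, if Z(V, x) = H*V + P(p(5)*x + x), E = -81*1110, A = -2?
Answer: -275440/3 ≈ -91813.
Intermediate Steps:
E = -89910
p(y) = -2 + y
H = -65/18 (H = -3 - 242/396 = -3 - 242*1/396 = -3 - 11/18 = -65/18 ≈ -3.6111)
Z(V, x) = 4*x - 65*V/18 (Z(V, x) = -65*V/18 + ((-2 + 5)*x + x) = -65*V/18 + (3*x + x) = -65*V/18 + 4*x = 4*x - 65*V/18)
Z(660, 120) + E = (4*120 - 65/18*660) - 89910 = (480 - 7150/3) - 89910 = -5710/3 - 89910 = -275440/3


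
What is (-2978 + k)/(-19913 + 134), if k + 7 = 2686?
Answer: 299/19779 ≈ 0.015117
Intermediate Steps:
k = 2679 (k = -7 + 2686 = 2679)
(-2978 + k)/(-19913 + 134) = (-2978 + 2679)/(-19913 + 134) = -299/(-19779) = -299*(-1/19779) = 299/19779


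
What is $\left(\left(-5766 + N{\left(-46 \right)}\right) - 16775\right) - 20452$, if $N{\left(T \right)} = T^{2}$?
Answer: $-40877$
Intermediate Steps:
$\left(\left(-5766 + N{\left(-46 \right)}\right) - 16775\right) - 20452 = \left(\left(-5766 + \left(-46\right)^{2}\right) - 16775\right) - 20452 = \left(\left(-5766 + 2116\right) - 16775\right) - 20452 = \left(-3650 - 16775\right) - 20452 = -20425 - 20452 = -40877$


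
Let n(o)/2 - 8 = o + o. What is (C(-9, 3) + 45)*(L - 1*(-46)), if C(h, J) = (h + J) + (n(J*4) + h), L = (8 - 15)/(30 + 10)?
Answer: 86151/20 ≈ 4307.5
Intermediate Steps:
n(o) = 16 + 4*o (n(o) = 16 + 2*(o + o) = 16 + 2*(2*o) = 16 + 4*o)
L = -7/40 ≈ -0.17500
C(h, J) = 16 + 2*h + 17*J (C(h, J) = (h + J) + ((16 + 4*(J*4)) + h) = (J + h) + ((16 + 4*(4*J)) + h) = (J + h) + ((16 + 16*J) + h) = (J + h) + (16 + h + 16*J) = 16 + 2*h + 17*J)
(C(-9, 3) + 45)*(L - 1*(-46)) = ((16 + 2*(-9) + 17*3) + 45)*(-7/40 - 1*(-46)) = ((16 - 18 + 51) + 45)*(-7/40 + 46) = (49 + 45)*(1833/40) = 94*(1833/40) = 86151/20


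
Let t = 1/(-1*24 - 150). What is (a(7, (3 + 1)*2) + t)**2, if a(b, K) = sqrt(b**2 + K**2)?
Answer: 3421189/30276 - sqrt(113)/87 ≈ 112.88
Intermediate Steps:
t = -1/174 (t = 1/(-24 - 150) = 1/(-174) = -1/174 ≈ -0.0057471)
a(b, K) = sqrt(K**2 + b**2)
(a(7, (3 + 1)*2) + t)**2 = (sqrt(((3 + 1)*2)**2 + 7**2) - 1/174)**2 = (sqrt((4*2)**2 + 49) - 1/174)**2 = (sqrt(8**2 + 49) - 1/174)**2 = (sqrt(64 + 49) - 1/174)**2 = (sqrt(113) - 1/174)**2 = (-1/174 + sqrt(113))**2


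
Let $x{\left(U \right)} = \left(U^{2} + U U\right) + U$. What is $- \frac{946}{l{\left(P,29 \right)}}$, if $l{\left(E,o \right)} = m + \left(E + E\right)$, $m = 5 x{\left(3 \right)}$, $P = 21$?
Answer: $- \frac{946}{147} \approx -6.4354$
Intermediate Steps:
$x{\left(U \right)} = U + 2 U^{2}$ ($x{\left(U \right)} = \left(U^{2} + U^{2}\right) + U = 2 U^{2} + U = U + 2 U^{2}$)
$m = 105$ ($m = 5 \cdot 3 \left(1 + 2 \cdot 3\right) = 5 \cdot 3 \left(1 + 6\right) = 5 \cdot 3 \cdot 7 = 5 \cdot 21 = 105$)
$l{\left(E,o \right)} = 105 + 2 E$ ($l{\left(E,o \right)} = 105 + \left(E + E\right) = 105 + 2 E$)
$- \frac{946}{l{\left(P,29 \right)}} = - \frac{946}{105 + 2 \cdot 21} = - \frac{946}{105 + 42} = - \frac{946}{147}$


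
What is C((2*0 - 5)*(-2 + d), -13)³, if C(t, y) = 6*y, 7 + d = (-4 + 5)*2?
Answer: -474552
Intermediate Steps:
d = -5 (d = -7 + (-4 + 5)*2 = -7 + 1*2 = -7 + 2 = -5)
C((2*0 - 5)*(-2 + d), -13)³ = (6*(-13))³ = (-78)³ = -474552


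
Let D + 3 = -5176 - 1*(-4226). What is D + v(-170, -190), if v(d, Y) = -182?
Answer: -1135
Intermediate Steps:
D = -953 (D = -3 + (-5176 - 1*(-4226)) = -3 + (-5176 + 4226) = -3 - 950 = -953)
D + v(-170, -190) = -953 - 182 = -1135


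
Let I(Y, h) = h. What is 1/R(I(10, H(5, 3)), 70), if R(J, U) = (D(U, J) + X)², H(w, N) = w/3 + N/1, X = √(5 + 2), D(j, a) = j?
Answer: (70 + √7)⁻² ≈ 0.00018949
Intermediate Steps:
X = √7 ≈ 2.6458
H(w, N) = N + w/3 (H(w, N) = w*(⅓) + N*1 = w/3 + N = N + w/3)
R(J, U) = (U + √7)²
1/R(I(10, H(5, 3)), 70) = 1/((70 + √7)²) = (70 + √7)⁻²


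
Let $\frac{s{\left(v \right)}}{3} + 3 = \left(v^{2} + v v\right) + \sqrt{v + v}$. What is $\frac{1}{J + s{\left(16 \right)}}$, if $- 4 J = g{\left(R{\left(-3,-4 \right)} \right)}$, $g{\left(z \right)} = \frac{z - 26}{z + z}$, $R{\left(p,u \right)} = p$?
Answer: $\frac{878856}{1340785273} - \frac{6912 \sqrt{2}}{1340785273} \approx 0.00064819$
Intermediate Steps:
$s{\left(v \right)} = -9 + 6 v^{2} + 3 \sqrt{2} \sqrt{v}$ ($s{\left(v \right)} = -9 + 3 \left(\left(v^{2} + v v\right) + \sqrt{v + v}\right) = -9 + 3 \left(\left(v^{2} + v^{2}\right) + \sqrt{2 v}\right) = -9 + 3 \left(2 v^{2} + \sqrt{2} \sqrt{v}\right) = -9 + \left(6 v^{2} + 3 \sqrt{2} \sqrt{v}\right) = -9 + 6 v^{2} + 3 \sqrt{2} \sqrt{v}$)
$g{\left(z \right)} = \frac{-26 + z}{2 z}$
$J = - \frac{29}{24}$ ($J = - \frac{\frac{1}{2} \frac{1}{-3} \left(-26 - 3\right)}{4} = - \frac{\frac{1}{2} \left(- \frac{1}{3}\right) \left(-29\right)}{4} = \left(- \frac{1}{4}\right) \frac{29}{6} = - \frac{29}{24} \approx -1.2083$)
$\frac{1}{J + s{\left(16 \right)}} = \frac{1}{- \frac{29}{24} + \left(-9 + 6 \cdot 16^{2} + 3 \sqrt{2} \sqrt{16}\right)} = \frac{1}{- \frac{29}{24} + \left(-9 + 6 \cdot 256 + 3 \sqrt{2} \cdot 4\right)} = \frac{1}{- \frac{29}{24} + \left(-9 + 1536 + 12 \sqrt{2}\right)} = \frac{1}{- \frac{29}{24} + \left(1527 + 12 \sqrt{2}\right)} = \frac{1}{\frac{36619}{24} + 12 \sqrt{2}}$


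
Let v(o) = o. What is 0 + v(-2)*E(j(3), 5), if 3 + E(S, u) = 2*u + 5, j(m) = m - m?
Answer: -24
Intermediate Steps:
j(m) = 0
E(S, u) = 2 + 2*u (E(S, u) = -3 + (2*u + 5) = -3 + (5 + 2*u) = 2 + 2*u)
0 + v(-2)*E(j(3), 5) = 0 - 2*(2 + 2*5) = 0 - 2*(2 + 10) = 0 - 2*12 = 0 - 24 = -24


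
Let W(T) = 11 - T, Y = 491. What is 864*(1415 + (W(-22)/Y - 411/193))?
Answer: 115684600032/94763 ≈ 1.2208e+6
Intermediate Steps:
864*(1415 + (W(-22)/Y - 411/193)) = 864*(1415 + ((11 - 1*(-22))/491 - 411/193)) = 864*(1415 + ((11 + 22)*(1/491) - 411*1/193)) = 864*(1415 + (33*(1/491) - 411/193)) = 864*(1415 + (33/491 - 411/193)) = 864*(1415 - 195432/94763) = 864*(133894213/94763) = 115684600032/94763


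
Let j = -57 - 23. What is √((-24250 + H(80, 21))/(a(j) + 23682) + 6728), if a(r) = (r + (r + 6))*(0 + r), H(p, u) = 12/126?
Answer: 2*√240333528868986/378021 ≈ 82.020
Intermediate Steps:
j = -80
H(p, u) = 2/21 (H(p, u) = 12*(1/126) = 2/21)
a(r) = r*(6 + 2*r) (a(r) = (r + (6 + r))*r = (6 + 2*r)*r = r*(6 + 2*r))
√((-24250 + H(80, 21))/(a(j) + 23682) + 6728) = √((-24250 + 2/21)/(2*(-80)*(3 - 80) + 23682) + 6728) = √(-509248/(21*(2*(-80)*(-77) + 23682)) + 6728) = √(-509248/(21*(12320 + 23682)) + 6728) = √(-509248/21/36002 + 6728) = √(-509248/21*1/36002 + 6728) = √(-254624/378021 + 6728) = √(2543070664/378021) = 2*√240333528868986/378021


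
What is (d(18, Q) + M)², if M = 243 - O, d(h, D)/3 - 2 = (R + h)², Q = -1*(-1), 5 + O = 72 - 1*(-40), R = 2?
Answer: 1800964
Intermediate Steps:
O = 107 (O = -5 + (72 - 1*(-40)) = -5 + (72 + 40) = -5 + 112 = 107)
Q = 1
d(h, D) = 6 + 3*(2 + h)²
M = 136 (M = 243 - 1*107 = 243 - 107 = 136)
(d(18, Q) + M)² = ((6 + 3*(2 + 18)²) + 136)² = ((6 + 3*20²) + 136)² = ((6 + 3*400) + 136)² = ((6 + 1200) + 136)² = (1206 + 136)² = 1342² = 1800964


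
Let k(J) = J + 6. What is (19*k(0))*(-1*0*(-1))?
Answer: 0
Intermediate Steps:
k(J) = 6 + J
(19*k(0))*(-1*0*(-1)) = (19*(6 + 0))*(-1*0*(-1)) = (19*6)*(0*(-1)) = 114*0 = 0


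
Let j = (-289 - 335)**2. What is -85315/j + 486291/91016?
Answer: 22698126797/4429930752 ≈ 5.1238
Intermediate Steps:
j = 389376 (j = (-624)**2 = 389376)
-85315/j + 486291/91016 = -85315/389376 + 486291/91016 = 22698126797/4429930752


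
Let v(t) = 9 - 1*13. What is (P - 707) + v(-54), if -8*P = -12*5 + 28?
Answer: -707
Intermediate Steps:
v(t) = -4 (v(t) = 9 - 13 = -4)
P = 4 (P = -(-12*5 + 28)/8 = -(-60 + 28)/8 = -⅛*(-32) = 4)
(P - 707) + v(-54) = (4 - 707) - 4 = -703 - 4 = -707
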